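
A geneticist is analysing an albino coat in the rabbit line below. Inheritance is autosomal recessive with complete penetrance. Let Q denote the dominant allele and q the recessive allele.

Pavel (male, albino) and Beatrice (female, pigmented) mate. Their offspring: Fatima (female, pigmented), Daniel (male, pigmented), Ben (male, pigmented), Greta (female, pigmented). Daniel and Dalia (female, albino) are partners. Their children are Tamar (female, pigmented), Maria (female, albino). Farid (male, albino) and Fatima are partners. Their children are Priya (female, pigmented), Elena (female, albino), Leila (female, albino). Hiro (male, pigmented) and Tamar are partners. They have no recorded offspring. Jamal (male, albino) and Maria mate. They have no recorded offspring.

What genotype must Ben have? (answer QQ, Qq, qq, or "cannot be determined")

Qq

From phenotype alone, Ben is QQ or Qq.
Ben is pigmented so carries Q and received q from Pavel (qq), so Ben is Qq.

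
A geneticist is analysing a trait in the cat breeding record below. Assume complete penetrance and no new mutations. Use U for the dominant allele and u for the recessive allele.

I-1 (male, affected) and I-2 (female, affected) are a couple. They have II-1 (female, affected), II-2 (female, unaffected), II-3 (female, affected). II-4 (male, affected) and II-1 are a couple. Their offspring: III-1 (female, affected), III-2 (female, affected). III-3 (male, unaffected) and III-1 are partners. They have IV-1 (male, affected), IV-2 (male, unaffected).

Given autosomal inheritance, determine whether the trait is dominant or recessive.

I-1 and I-2 are both affected yet have an unaffected child II-2. Under a recessive model two affected parents are homozygous and every child would be affected, so the trait cannot be recessive.

dominant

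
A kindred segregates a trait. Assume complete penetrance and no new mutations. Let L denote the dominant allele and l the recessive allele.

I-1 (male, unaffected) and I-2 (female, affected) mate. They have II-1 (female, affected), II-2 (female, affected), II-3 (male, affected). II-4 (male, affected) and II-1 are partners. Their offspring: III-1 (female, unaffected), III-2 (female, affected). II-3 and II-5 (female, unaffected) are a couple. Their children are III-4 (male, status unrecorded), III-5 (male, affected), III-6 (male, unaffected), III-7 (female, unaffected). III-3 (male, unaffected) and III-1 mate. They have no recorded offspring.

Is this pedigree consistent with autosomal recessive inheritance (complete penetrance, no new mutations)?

No

Under autosomal recessive, III-1 (unaffected, female) cannot arise from II-4 (affected) × II-1 (affected).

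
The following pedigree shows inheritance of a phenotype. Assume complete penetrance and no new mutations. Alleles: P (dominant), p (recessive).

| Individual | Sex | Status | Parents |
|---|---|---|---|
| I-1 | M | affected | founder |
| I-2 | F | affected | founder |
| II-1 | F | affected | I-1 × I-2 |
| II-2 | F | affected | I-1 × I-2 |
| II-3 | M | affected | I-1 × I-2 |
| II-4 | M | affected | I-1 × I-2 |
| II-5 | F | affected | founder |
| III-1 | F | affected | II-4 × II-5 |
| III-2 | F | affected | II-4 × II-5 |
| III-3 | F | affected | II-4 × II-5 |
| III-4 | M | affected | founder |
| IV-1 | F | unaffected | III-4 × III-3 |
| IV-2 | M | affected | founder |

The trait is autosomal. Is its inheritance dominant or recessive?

dominant

III-4 and III-3 are both affected yet have an unaffected child IV-1. Under a recessive model two affected parents are homozygous and every child would be affected, so the trait cannot be recessive.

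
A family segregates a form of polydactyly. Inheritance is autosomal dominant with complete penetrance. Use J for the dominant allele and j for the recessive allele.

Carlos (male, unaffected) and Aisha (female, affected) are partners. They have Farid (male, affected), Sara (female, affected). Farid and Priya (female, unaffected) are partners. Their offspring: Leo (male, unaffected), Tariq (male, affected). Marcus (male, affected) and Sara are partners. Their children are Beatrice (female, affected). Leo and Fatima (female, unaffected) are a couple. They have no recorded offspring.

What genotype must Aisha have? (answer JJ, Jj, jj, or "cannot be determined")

Aisha's phenotype allows JJ or Jj, and no parent or child forces a single allele at both positions; consistent genotype assignments exist with Aisha as JJ or Jj.

cannot be determined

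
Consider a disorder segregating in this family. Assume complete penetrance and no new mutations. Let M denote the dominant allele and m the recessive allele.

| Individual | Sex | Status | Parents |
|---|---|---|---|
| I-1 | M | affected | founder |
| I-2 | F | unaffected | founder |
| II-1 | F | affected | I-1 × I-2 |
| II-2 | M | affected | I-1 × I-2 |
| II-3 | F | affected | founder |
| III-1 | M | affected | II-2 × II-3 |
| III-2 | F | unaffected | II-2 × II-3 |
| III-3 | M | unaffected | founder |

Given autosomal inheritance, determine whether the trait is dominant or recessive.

dominant

II-2 and II-3 are both affected yet have an unaffected child III-2. Under a recessive model two affected parents are homozygous and every child would be affected, so the trait cannot be recessive.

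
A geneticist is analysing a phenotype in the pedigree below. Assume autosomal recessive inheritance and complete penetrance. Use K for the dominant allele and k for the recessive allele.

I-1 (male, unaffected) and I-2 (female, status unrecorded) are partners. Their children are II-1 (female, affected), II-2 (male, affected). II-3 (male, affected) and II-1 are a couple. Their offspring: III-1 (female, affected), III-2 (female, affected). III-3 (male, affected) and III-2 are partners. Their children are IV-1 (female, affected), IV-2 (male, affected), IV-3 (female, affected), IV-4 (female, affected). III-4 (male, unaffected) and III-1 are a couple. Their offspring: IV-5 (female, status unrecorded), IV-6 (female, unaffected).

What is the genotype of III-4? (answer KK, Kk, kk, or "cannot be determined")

cannot be determined

III-4's phenotype allows KK or Kk, and no parent or child forces a single allele at both positions; consistent genotype assignments exist with III-4 as KK or Kk.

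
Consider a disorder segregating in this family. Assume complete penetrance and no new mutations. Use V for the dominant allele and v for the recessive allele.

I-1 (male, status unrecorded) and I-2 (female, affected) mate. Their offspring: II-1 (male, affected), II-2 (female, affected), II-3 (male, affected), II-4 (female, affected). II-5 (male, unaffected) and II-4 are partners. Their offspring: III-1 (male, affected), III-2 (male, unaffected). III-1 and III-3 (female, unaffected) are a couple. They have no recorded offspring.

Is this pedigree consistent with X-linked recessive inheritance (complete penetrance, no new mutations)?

Under X-linked recessive, III-2 (unaffected, male) cannot arise from II-5 (unaffected) × II-4 (affected).

No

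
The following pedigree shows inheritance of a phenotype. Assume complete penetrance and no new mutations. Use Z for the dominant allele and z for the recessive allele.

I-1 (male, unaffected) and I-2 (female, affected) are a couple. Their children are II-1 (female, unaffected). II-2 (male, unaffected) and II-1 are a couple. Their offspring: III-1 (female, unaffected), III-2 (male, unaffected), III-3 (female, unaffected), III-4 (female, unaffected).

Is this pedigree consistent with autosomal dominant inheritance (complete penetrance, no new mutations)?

A consistent assignment under autosomal dominant exists: I-1 zz, I-2 Zz, II-1 zz, II-2 zz, III-1 zz, III-2 zz, III-3 zz, III-4 zz.
In this assignment every recorded phenotype matches its genotype and every non-founder's genotype is obtainable from its parents' genotypes, so the pedigree is consistent.

Yes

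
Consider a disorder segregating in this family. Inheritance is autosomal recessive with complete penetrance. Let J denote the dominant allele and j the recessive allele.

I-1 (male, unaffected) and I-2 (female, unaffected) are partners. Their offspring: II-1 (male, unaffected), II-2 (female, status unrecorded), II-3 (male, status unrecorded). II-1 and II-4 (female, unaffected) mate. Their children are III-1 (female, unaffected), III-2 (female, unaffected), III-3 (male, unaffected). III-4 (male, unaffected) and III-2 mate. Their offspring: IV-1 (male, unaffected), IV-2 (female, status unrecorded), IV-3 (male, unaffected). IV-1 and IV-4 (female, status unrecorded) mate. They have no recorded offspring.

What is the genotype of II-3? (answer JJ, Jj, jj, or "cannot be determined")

cannot be determined

II-3's phenotype is unrecorded, and no parent or child forces a single allele at both positions; consistent genotype assignments exist with II-3 as JJ or Jj or jj.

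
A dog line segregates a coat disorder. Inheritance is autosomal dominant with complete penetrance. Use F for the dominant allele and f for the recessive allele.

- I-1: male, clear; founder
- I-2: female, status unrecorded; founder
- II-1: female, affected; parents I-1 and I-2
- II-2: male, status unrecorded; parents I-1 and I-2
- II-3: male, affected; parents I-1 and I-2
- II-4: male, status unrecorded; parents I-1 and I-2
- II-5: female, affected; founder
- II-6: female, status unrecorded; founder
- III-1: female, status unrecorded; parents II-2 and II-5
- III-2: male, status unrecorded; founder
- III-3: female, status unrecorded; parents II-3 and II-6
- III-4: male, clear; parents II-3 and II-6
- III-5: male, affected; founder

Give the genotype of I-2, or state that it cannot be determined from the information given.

cannot be determined

I-2's phenotype is unrecorded, and no parent or child forces a single allele at both positions; consistent genotype assignments exist with I-2 as FF or Ff.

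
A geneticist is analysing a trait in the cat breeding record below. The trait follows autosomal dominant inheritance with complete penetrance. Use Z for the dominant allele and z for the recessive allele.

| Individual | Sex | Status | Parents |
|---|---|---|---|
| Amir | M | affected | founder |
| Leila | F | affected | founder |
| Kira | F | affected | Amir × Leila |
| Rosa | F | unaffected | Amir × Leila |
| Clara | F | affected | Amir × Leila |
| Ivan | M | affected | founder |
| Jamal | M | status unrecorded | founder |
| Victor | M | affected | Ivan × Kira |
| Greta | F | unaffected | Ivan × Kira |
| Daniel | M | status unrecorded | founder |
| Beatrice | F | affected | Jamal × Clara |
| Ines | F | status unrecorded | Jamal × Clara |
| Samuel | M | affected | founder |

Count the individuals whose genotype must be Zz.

4

Obligate heterozygotes: Amir is affected so carries Z and passed z to Rosa (zz), so Amir is Zz; Leila is affected so carries Z and passed z to Rosa (zz), so Leila is Zz; Kira is affected so carries Z and passed z to Greta (zz), so Kira is Zz; Ivan is affected so carries Z and passed z to Greta (zz), so Ivan is Zz.
Every other individual is either homozygous by phenotype or has at least one consistent homozygous assignment, so the count is 4.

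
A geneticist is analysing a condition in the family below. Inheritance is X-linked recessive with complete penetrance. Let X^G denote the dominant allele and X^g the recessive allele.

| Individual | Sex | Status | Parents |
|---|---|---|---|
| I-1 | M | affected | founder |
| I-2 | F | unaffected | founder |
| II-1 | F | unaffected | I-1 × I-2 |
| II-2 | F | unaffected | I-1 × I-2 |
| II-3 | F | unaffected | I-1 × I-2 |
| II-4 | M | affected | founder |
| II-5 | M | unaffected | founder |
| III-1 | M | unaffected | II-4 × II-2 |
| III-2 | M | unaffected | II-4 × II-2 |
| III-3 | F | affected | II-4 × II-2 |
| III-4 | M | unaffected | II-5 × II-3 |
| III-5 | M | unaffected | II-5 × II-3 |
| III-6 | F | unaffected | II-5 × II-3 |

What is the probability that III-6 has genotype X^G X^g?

II-5 is unaffected, so II-5 is X^G Y.
II-3 is unaffected so carries G and received g from I-1 (X^g Y), so II-3 is X^G X^g.
Their cross gives offspring ratios 1/2 X^G X^G : 1/2 X^G X^g. Conditioning on III-6 being unaffected, P(X^G X^g) = 1/2 / 1 = 1/2.

1/2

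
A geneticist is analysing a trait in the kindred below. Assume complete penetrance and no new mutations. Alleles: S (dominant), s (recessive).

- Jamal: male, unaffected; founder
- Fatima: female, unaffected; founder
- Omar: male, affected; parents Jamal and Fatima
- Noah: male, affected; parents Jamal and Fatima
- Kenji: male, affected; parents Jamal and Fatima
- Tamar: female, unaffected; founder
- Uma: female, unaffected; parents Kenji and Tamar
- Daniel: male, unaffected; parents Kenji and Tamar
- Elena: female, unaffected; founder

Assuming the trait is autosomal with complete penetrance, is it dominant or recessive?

recessive

Jamal and Fatima are both unaffected yet have an affected child Omar. Under dominance, an affected child requires at least one affected parent, so the trait cannot be dominant.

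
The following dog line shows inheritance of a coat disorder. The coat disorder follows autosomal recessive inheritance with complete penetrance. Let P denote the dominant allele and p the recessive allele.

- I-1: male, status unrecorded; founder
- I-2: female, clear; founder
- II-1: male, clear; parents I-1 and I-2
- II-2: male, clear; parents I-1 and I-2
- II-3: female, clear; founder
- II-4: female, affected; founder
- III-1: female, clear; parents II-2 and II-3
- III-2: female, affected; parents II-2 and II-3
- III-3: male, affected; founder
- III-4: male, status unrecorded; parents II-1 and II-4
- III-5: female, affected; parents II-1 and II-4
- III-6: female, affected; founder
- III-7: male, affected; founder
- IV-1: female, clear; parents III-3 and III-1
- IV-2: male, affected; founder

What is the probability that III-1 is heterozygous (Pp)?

II-2 is clear so carries P and passed p to III-2 (pp), so II-2 is Pp.
II-3 is clear so carries P and passed p to III-2 (pp), so II-3 is Pp.
Their cross gives offspring ratios 1/4 PP : 1/2 Pp : 1/4 pp. Conditioning on III-1 being clear, P(Pp) = 1/2 / 3/4 = 2/3 before taking III-1's own offspring into account.
III-3 is affected, so III-3 is pp.
Now use III-1's offspring. Probability of each recorded status — clear daughter IV-1: 1/2 if III-1 is Pp, 1 if PP.
Bayes: P(Pp) = 2/3·1/2 / (2/3·1/2 + 1/3·1) = 1/2.

1/2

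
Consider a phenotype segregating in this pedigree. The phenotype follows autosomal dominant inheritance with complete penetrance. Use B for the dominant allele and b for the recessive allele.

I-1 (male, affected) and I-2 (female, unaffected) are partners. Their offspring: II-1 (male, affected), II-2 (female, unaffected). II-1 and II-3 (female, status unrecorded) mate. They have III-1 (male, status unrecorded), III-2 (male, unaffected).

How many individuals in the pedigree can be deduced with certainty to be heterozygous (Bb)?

Obligate heterozygotes: I-1 is affected so carries B and passed b to II-2 (bb), so I-1 is Bb; II-1 is affected so carries B and received b from I-2 (bb), so II-1 is Bb.
Every other individual is either homozygous by phenotype or has at least one consistent homozygous assignment, so the count is 2.

2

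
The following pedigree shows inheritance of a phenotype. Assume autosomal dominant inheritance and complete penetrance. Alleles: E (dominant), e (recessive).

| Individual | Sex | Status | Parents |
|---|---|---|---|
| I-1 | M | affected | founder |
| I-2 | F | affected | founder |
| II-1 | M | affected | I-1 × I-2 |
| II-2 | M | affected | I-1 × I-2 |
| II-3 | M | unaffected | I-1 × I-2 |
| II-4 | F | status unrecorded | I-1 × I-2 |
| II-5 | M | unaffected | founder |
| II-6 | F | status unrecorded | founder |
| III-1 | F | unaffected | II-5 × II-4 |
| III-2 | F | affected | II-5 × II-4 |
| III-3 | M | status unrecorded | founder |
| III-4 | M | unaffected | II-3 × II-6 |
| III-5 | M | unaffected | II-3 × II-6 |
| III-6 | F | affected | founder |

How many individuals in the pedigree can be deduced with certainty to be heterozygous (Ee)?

Obligate heterozygotes: I-1 is affected so carries E and passed e to II-3 (ee), so I-1 is Ee; I-2 is affected so carries E and passed e to II-3 (ee), so I-2 is Ee; II-4 passed E to III-2 (Ee, whose e came from II-5) and passed e to III-1 (ee), so II-4 is Ee; III-2 is affected so carries E and received e from II-5 (ee), so III-2 is Ee.
Every other individual is either homozygous by phenotype or has at least one consistent homozygous assignment, so the count is 4.

4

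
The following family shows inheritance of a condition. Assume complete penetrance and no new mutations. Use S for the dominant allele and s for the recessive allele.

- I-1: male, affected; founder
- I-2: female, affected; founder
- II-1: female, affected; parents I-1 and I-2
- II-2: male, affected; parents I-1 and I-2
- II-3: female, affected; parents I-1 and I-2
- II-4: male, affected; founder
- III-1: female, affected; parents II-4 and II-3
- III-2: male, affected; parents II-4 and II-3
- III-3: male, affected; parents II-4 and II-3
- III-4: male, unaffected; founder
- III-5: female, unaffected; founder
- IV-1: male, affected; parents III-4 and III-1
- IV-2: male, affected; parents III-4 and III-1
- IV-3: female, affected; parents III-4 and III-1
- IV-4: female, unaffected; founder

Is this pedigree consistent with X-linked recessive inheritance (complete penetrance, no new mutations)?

No

Under X-linked recessive, IV-3 (affected, female) cannot arise from III-4 (unaffected) × III-1 (affected).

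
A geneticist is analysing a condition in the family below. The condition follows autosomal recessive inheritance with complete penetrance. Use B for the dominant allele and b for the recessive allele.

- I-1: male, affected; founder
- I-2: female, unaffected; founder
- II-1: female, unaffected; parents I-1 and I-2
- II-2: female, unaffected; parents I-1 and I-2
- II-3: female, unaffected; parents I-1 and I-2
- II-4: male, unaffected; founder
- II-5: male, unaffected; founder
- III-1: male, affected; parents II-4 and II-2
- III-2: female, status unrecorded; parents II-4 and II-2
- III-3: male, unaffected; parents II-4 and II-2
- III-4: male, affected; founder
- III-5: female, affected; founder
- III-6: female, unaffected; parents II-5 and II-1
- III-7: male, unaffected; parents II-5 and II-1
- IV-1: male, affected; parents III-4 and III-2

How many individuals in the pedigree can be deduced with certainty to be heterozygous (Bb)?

4

Obligate heterozygotes: II-1 is unaffected so carries B and received b from I-1 (bb), so II-1 is Bb; II-2 is unaffected so carries B and received b from I-1 (bb), so II-2 is Bb; II-3 is unaffected so carries B and received b from I-1 (bb), so II-3 is Bb; II-4 is unaffected so carries B and passed b to III-1 (bb), so II-4 is Bb.
Every other individual is either homozygous by phenotype or has at least one consistent homozygous assignment, so the count is 4.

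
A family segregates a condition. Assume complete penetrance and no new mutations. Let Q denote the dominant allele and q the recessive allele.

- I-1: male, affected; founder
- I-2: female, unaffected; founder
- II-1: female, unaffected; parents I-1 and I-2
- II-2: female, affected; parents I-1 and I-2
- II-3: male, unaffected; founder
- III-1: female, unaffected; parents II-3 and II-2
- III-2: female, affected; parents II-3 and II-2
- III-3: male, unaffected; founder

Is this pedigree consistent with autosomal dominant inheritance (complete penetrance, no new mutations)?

A consistent assignment under autosomal dominant exists: I-1 Qq, I-2 qq, II-1 qq, II-2 Qq, II-3 qq, III-1 qq, III-2 Qq, III-3 qq.
In this assignment every recorded phenotype matches its genotype and every non-founder's genotype is obtainable from its parents' genotypes, so the pedigree is consistent.

Yes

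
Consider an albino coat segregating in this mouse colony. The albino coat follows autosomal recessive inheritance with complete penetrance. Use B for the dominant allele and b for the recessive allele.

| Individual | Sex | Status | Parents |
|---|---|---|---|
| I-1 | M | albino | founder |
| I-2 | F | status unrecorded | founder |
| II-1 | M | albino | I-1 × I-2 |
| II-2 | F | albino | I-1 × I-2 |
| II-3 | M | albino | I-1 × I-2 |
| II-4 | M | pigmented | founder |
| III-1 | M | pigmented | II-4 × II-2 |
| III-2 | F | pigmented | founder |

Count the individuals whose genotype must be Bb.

Obligate heterozygotes: III-1 is pigmented so carries B and received b from II-2 (bb), so III-1 is Bb.
Every other individual is either homozygous by phenotype or has at least one consistent homozygous assignment, so the count is 1.

1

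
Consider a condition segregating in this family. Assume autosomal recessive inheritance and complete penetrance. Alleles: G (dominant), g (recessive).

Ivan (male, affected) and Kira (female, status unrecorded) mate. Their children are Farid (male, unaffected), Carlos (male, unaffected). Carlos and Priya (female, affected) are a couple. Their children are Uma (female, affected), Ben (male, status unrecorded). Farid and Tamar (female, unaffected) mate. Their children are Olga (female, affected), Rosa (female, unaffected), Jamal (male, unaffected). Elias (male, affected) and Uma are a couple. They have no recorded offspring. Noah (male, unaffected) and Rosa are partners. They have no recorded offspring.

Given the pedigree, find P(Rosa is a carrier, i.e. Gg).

Farid is unaffected so carries G and received g from Ivan (gg), so Farid is Gg.
Tamar is unaffected so carries G and passed g to Olga (gg), so Tamar is Gg.
Their cross gives offspring ratios 1/4 GG : 1/2 Gg : 1/4 gg. Conditioning on Rosa being unaffected, P(Gg) = 1/2 / 3/4 = 2/3.

2/3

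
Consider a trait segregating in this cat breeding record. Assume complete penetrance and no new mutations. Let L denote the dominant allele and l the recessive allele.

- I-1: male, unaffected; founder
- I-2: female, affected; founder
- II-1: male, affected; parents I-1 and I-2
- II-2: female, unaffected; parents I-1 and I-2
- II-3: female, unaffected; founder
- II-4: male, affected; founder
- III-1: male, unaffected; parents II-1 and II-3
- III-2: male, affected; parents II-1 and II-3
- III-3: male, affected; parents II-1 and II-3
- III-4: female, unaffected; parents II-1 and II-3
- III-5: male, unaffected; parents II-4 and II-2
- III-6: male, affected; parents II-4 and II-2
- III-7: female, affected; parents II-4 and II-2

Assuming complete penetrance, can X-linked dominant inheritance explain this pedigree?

Under X-linked dominant, III-2 (affected, male) cannot arise from II-1 (affected) × II-3 (unaffected).

No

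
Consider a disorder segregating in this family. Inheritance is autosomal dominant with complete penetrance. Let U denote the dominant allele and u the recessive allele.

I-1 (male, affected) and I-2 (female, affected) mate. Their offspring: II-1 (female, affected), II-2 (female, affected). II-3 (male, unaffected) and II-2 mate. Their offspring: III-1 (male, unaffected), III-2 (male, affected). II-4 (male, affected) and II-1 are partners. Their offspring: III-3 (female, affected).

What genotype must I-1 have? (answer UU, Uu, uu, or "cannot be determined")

cannot be determined

I-1's phenotype allows UU or Uu, and no parent or child forces a single allele at both positions; consistent genotype assignments exist with I-1 as UU or Uu.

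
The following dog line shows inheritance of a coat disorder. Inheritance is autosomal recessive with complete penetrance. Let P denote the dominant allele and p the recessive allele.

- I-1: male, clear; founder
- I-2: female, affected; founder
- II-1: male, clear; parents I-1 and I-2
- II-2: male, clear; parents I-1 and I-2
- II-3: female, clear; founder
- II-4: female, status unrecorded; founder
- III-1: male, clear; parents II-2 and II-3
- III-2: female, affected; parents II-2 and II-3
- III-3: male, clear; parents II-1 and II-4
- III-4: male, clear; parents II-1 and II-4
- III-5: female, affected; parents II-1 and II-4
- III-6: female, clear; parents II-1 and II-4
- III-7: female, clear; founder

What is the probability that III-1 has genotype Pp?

2/3

II-2 is clear so carries P and received p from I-2 (pp), so II-2 is Pp.
II-3 is clear so carries P and passed p to III-2 (pp), so II-3 is Pp.
Their cross gives offspring ratios 1/4 PP : 1/2 Pp : 1/4 pp. Conditioning on III-1 being clear, P(Pp) = 1/2 / 3/4 = 2/3.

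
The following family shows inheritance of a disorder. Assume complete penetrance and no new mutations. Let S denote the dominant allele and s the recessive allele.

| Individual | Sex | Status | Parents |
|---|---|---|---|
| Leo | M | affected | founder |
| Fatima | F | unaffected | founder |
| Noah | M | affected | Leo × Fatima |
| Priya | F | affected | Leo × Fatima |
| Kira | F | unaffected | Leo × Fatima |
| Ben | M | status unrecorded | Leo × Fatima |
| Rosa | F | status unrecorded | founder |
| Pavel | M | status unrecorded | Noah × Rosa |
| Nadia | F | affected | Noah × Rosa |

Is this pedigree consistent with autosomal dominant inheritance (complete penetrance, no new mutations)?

A consistent assignment under autosomal dominant exists: Leo Ss, Fatima ss, Noah Ss, Priya Ss, Kira ss, Ben Ss, Rosa SS, Pavel SS, Nadia SS.
In this assignment every recorded phenotype matches its genotype and every non-founder's genotype is obtainable from its parents' genotypes, so the pedigree is consistent.

Yes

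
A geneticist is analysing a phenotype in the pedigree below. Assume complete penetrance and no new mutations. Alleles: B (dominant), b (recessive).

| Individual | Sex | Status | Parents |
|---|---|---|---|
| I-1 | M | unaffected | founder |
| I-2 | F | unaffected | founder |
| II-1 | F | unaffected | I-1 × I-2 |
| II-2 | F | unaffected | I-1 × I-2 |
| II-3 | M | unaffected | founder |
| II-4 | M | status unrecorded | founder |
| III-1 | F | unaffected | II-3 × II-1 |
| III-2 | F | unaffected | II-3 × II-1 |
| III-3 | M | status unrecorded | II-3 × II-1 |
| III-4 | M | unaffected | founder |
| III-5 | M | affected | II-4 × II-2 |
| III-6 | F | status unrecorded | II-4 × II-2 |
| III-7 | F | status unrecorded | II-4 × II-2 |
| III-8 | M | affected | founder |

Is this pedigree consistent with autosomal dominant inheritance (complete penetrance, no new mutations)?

A consistent assignment under autosomal dominant exists: I-1 bb, I-2 bb, II-1 bb, II-2 bb, II-3 bb, II-4 BB, III-1 bb, III-2 bb, III-3 bb, III-4 bb, III-5 Bb, III-6 Bb, III-7 Bb, III-8 BB.
In this assignment every recorded phenotype matches its genotype and every non-founder's genotype is obtainable from its parents' genotypes, so the pedigree is consistent.

Yes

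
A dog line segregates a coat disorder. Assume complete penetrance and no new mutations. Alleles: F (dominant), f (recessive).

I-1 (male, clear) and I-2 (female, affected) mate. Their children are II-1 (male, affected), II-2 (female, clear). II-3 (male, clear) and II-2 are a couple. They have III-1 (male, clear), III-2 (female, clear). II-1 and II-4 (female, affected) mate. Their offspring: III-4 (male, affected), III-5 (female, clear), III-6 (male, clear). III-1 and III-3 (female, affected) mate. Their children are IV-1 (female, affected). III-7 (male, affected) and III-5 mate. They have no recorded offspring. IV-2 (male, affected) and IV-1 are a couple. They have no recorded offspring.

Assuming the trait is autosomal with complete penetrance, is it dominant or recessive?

II-1 and II-4 are both affected yet have a clear child III-5. Under a recessive model two affected parents are homozygous and every child would be affected, so the trait cannot be recessive.

dominant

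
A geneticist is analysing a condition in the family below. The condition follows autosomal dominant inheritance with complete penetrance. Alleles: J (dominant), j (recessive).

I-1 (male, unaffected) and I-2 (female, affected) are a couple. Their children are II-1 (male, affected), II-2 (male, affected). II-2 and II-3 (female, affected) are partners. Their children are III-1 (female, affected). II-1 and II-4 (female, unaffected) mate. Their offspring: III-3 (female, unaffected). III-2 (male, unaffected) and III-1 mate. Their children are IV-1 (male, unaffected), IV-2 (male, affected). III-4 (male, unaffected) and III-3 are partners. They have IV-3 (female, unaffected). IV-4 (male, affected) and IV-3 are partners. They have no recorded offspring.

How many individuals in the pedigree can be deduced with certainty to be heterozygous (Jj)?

4

Obligate heterozygotes: II-1 is affected so carries J and received j from I-1 (jj), so II-1 is Jj; II-2 is affected so carries J and received j from I-1 (jj), so II-2 is Jj; III-1 is affected so carries J and passed j to IV-1 (jj), so III-1 is Jj; IV-2 is affected so carries J and received j from III-2 (jj), so IV-2 is Jj.
Every other individual is either homozygous by phenotype or has at least one consistent homozygous assignment, so the count is 4.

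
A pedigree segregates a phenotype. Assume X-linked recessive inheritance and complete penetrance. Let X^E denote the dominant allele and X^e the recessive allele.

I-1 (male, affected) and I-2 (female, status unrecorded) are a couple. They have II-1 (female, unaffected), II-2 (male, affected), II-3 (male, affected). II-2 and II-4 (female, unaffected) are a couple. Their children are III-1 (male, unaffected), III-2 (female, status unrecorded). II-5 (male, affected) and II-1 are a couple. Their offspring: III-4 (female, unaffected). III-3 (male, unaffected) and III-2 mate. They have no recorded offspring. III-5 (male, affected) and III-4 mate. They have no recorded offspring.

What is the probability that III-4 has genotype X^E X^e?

1

III-4 is unaffected so carries E and received e from II-5 (X^e Y), so III-4 is X^E X^e, giving P(X^E X^e) = 1.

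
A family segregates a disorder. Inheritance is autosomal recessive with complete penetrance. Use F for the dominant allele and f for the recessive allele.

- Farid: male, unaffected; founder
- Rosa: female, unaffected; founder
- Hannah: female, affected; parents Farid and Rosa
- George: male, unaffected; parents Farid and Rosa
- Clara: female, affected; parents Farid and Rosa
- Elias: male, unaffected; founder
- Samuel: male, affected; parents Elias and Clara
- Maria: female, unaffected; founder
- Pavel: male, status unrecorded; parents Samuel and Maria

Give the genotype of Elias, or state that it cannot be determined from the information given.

Ff

From phenotype alone, Elias is FF or Ff.
Elias is unaffected so carries F and passed f to Samuel (ff), so Elias is Ff.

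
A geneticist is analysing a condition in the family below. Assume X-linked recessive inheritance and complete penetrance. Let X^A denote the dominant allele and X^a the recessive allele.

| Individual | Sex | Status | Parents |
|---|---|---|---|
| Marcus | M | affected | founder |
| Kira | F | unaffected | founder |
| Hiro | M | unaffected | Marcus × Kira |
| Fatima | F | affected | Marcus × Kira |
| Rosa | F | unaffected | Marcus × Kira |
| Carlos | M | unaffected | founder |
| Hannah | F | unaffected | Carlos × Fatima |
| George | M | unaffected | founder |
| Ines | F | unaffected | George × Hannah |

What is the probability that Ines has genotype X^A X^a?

1/2

George is unaffected, so George is X^A Y.
Hannah is unaffected so carries A and received a from Fatima (X^a X^a), so Hannah is X^A X^a.
Their cross gives offspring ratios 1/2 X^A X^A : 1/2 X^A X^a. Conditioning on Ines being unaffected, P(X^A X^a) = 1/2 / 1 = 1/2.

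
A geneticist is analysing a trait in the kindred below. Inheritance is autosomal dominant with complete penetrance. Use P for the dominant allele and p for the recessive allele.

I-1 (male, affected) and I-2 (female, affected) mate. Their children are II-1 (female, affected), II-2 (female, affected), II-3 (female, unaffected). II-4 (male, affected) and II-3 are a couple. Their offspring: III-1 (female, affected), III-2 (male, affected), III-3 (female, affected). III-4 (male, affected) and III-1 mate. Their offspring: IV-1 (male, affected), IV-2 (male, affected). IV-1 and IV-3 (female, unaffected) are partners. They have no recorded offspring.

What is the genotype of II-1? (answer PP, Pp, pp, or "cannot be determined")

II-1's phenotype allows PP or Pp, and no parent or child forces a single allele at both positions; consistent genotype assignments exist with II-1 as PP or Pp.

cannot be determined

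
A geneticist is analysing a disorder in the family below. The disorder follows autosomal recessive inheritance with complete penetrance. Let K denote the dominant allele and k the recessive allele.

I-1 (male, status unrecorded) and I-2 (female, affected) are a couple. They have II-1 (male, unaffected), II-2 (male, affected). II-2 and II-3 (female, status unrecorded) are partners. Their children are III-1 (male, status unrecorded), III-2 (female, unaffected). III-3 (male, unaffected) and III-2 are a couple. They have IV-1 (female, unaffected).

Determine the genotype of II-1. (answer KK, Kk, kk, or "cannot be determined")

Kk

From phenotype alone, II-1 is KK or Kk.
II-1 is unaffected so carries K and received k from I-2 (kk), so II-1 is Kk.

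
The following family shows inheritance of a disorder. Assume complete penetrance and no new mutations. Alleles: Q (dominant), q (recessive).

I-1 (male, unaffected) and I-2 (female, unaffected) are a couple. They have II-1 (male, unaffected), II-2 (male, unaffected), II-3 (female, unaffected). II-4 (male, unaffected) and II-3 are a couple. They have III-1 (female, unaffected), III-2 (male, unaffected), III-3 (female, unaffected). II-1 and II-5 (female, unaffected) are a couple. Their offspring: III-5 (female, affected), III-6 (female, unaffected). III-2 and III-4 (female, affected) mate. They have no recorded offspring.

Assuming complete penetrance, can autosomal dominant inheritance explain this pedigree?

No

Under autosomal dominant, III-5 (affected, female) cannot arise from II-1 (unaffected) × II-5 (unaffected).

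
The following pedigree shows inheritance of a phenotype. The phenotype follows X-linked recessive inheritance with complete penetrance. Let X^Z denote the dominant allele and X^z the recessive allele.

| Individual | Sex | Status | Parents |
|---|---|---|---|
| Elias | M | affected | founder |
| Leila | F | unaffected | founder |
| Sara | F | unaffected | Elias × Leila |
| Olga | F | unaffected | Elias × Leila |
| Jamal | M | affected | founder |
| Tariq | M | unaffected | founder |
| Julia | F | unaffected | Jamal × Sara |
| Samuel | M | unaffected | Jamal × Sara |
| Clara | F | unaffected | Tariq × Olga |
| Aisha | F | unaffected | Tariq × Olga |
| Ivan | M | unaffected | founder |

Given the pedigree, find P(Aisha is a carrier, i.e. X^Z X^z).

Tariq is unaffected, so Tariq is X^Z Y.
Olga is unaffected so carries Z and received z from Elias (X^z Y), so Olga is X^Z X^z.
Their cross gives offspring ratios 1/2 X^Z X^Z : 1/2 X^Z X^z. Conditioning on Aisha being unaffected, P(X^Z X^z) = 1/2 / 1 = 1/2.

1/2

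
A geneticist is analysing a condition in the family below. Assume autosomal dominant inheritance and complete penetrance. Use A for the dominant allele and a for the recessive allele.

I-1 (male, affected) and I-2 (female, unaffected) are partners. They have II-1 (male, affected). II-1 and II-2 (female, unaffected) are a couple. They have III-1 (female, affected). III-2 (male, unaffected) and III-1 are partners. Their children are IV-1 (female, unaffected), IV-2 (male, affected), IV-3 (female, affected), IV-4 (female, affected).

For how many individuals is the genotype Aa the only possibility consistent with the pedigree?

Obligate heterozygotes: II-1 is affected so carries A and received a from I-2 (aa), so II-1 is Aa; III-1 is affected so carries A and received a from II-2 (aa), so III-1 is Aa; IV-2 is affected so carries A and received a from III-2 (aa), so IV-2 is Aa; IV-3 is affected so carries A and received a from III-2 (aa), so IV-3 is Aa; IV-4 is affected so carries A and received a from III-2 (aa), so IV-4 is Aa.
Every other individual is either homozygous by phenotype or has at least one consistent homozygous assignment, so the count is 5.

5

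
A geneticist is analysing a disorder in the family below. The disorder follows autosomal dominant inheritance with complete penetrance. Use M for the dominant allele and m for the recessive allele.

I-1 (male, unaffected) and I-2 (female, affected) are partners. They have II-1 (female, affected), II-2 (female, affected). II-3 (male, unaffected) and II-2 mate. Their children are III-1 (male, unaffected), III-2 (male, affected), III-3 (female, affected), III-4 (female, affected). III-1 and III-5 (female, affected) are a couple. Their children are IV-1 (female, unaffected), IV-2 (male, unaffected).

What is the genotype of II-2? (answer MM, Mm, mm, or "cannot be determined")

Mm

From phenotype alone, II-2 is MM or Mm.
II-2 is affected so carries M and received m from I-1 (mm), so II-2 is Mm.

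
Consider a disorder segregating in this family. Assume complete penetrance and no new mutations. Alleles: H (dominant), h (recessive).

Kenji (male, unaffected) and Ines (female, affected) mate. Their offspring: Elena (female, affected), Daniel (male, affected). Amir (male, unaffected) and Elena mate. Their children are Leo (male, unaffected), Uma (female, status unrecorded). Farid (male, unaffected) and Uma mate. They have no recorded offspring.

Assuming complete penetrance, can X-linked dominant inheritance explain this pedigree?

A consistent assignment under X-linked dominant exists: Kenji X^h Y, Ines X^H X^H, Elena X^H X^h, Daniel X^H Y, Amir X^h Y, Leo X^h Y, Uma X^H X^h, Farid X^h Y.
In this assignment every recorded phenotype matches its genotype and every non-founder's genotype is obtainable from its parents' genotypes, so the pedigree is consistent.

Yes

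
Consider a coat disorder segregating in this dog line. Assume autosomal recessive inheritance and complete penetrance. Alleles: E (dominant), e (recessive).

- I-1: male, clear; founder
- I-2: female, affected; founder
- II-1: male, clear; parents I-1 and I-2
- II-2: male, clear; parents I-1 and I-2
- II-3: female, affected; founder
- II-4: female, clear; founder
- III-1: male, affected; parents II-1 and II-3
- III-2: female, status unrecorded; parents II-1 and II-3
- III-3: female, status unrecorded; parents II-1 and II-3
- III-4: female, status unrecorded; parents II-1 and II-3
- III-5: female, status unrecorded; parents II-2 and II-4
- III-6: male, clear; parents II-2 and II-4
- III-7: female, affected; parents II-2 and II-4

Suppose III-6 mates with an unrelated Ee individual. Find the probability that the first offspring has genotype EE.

1/3

II-2 is clear so carries E and received e from I-2 (ee), so II-2 is Ee.
II-4 is clear so carries E and passed e to III-7 (ee), so II-4 is Ee.
III-6 is a clear offspring of II-2 (Ee) × II-4 (Ee), whose cross gives 1/4 EE : 1/2 Ee : 1/4 ee; conditioning on being clear, III-6 is EE with probability 1/3, Ee with probability 2/3.
Summing over parental genotype combinations, P(offspring has genotype EE) = 1/3·1/2 + 2/3·1/4 = 1/3.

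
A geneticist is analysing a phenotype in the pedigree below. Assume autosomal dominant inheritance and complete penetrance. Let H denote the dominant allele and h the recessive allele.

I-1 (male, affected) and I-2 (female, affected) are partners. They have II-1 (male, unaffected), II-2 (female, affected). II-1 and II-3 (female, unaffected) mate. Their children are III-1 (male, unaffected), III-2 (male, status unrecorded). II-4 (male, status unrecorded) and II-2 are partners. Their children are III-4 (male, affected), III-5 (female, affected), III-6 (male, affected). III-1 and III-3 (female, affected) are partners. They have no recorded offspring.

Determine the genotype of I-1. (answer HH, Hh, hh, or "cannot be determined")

Hh

From phenotype alone, I-1 is HH or Hh.
I-1 is affected so carries H and passed h to II-1 (hh), so I-1 is Hh.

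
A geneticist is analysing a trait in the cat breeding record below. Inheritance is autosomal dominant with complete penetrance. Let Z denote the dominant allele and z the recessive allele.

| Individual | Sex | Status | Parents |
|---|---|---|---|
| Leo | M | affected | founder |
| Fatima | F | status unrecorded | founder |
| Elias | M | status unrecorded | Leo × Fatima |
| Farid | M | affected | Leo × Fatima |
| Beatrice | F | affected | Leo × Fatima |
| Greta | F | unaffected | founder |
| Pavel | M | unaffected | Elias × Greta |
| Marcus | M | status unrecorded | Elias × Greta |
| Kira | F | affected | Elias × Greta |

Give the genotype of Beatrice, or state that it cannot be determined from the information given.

cannot be determined

Beatrice's phenotype allows ZZ or Zz, and no parent or child forces a single allele at both positions; consistent genotype assignments exist with Beatrice as ZZ or Zz.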